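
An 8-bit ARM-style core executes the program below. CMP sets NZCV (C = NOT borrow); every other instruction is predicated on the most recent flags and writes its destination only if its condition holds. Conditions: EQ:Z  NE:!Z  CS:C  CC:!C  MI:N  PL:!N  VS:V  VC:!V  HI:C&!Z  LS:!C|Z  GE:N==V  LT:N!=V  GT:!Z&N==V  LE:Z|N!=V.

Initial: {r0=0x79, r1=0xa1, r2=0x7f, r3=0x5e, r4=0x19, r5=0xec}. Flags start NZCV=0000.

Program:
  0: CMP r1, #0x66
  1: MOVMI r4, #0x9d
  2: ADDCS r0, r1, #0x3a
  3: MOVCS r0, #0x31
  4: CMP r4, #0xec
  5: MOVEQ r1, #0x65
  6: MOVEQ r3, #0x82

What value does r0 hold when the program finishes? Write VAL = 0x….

VAL = 0x31

[0] flags=0011 → (cmp)
[1] flags=0011 MI?F → skip
[2] flags=0011 CS?T → r0=0xdb
[3] flags=0011 CS?T → r0=0x31
[4] flags=0000 → (cmp)
[5] flags=0000 EQ?F → skip
[6] flags=0000 EQ?F → skip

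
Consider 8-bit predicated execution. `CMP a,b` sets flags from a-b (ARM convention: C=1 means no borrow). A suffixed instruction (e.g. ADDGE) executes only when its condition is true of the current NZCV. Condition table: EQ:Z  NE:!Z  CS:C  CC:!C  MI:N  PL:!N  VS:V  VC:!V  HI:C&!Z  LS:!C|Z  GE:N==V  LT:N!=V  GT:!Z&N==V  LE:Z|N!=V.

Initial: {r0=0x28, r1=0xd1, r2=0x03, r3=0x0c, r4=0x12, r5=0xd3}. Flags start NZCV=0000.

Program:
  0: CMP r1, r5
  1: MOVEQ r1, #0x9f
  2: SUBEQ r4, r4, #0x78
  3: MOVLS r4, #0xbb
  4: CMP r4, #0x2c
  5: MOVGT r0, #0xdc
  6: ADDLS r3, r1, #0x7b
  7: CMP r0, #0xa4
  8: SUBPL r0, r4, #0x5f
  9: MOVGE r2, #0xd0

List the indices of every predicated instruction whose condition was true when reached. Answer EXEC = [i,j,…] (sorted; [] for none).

0: ✓ CMP  NZCV=1000
1: · MOVEQ
2: · SUBEQ
3: ✓ MOVLS  r4←0xbb
4: ✓ CMP  NZCV=1010
5: · MOVGT
6: · ADDLS
7: ✓ CMP  NZCV=1001
8: · SUBPL
9: ✓ MOVGE  r2←0xd0

EXEC = [3,9]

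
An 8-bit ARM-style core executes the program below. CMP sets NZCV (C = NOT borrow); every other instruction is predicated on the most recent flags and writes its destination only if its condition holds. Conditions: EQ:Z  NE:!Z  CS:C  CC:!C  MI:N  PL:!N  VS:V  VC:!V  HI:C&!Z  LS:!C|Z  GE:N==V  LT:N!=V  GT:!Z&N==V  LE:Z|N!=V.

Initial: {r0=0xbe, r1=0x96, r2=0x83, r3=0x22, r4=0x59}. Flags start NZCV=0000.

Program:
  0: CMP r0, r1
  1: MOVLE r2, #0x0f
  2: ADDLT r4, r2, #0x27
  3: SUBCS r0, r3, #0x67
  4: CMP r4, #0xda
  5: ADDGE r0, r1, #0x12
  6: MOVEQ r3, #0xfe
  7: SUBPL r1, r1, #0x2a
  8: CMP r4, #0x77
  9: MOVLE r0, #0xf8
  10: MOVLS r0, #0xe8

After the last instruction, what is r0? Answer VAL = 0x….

0: ✓ CMP  NZCV=0010
1: · MOVLE
2: · ADDLT
3: ✓ SUBCS  r0←0xbb
4: ✓ CMP  NZCV=0000
5: ✓ ADDGE  r0←0xa8
6: · MOVEQ
7: ✓ SUBPL  r1←0x6c
8: ✓ CMP  NZCV=1000
9: ✓ MOVLE  r0←0xf8
10: ✓ MOVLS  r0←0xe8

VAL = 0xe8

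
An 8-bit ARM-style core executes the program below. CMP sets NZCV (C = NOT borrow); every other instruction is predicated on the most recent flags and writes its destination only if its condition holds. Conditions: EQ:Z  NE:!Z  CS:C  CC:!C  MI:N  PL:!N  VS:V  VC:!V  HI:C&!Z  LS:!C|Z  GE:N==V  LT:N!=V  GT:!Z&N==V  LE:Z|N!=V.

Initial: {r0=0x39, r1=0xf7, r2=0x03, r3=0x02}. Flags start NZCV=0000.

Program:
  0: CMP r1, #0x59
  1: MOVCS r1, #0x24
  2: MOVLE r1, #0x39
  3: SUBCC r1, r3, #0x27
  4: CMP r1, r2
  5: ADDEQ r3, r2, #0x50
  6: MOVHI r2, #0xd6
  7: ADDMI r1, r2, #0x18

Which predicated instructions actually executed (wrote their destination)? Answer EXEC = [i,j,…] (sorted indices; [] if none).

EXEC = [1,2,6]

[0] flags=1010 → (cmp)
[1] flags=1010 CS?T → r1=0x24
[2] flags=1010 LE?T → r1=0x39
[3] flags=1010 CC?F → skip
[4] flags=0010 → (cmp)
[5] flags=0010 EQ?F → skip
[6] flags=0010 HI?T → r2=0xd6
[7] flags=0010 MI?F → skip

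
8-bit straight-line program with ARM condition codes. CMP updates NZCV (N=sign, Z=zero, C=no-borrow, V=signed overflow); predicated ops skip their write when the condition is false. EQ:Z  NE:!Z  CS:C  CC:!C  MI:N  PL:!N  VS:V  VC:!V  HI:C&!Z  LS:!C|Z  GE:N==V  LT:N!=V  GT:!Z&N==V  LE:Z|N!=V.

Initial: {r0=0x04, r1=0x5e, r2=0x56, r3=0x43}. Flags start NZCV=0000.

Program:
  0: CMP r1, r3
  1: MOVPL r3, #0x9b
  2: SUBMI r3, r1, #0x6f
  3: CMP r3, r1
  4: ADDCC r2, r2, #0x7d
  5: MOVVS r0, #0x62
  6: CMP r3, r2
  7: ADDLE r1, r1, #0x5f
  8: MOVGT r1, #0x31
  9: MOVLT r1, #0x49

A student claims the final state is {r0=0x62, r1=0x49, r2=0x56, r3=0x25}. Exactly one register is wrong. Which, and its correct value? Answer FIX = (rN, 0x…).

[0] flags=0010 → (cmp)
[1] flags=0010 PL?T → r3=0x9b
[2] flags=0010 MI?F → skip
[3] flags=0011 → (cmp)
[4] flags=0011 CC?F → skip
[5] flags=0011 VS?T → r0=0x62
[6] flags=0011 → (cmp)
[7] flags=0011 LE?T → r1=0xbd
[8] flags=0011 GT?F → skip
[9] flags=0011 LT?T → r1=0x49

FIX = (r3, 0x9b)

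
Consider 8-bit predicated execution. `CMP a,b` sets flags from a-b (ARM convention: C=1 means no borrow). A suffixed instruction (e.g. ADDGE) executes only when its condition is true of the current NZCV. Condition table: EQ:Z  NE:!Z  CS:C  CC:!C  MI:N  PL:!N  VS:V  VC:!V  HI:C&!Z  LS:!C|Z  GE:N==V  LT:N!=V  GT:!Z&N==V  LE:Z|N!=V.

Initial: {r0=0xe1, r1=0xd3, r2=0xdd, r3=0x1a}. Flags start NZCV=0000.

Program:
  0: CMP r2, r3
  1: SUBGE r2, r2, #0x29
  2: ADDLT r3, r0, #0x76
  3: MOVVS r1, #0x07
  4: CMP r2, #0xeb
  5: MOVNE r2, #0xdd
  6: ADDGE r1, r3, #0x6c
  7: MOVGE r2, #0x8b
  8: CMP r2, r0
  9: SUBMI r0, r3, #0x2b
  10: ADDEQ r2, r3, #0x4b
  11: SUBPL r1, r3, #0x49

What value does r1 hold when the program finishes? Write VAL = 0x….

0: ✓ CMP  NZCV=1010
1: · SUBGE
2: ✓ ADDLT  r3←0x57
3: · MOVVS
4: ✓ CMP  NZCV=1000
5: ✓ MOVNE  r2←0xdd
6: · ADDGE
7: · MOVGE
8: ✓ CMP  NZCV=1000
9: ✓ SUBMI  r0←0x2c
10: · ADDEQ
11: · SUBPL

VAL = 0xd3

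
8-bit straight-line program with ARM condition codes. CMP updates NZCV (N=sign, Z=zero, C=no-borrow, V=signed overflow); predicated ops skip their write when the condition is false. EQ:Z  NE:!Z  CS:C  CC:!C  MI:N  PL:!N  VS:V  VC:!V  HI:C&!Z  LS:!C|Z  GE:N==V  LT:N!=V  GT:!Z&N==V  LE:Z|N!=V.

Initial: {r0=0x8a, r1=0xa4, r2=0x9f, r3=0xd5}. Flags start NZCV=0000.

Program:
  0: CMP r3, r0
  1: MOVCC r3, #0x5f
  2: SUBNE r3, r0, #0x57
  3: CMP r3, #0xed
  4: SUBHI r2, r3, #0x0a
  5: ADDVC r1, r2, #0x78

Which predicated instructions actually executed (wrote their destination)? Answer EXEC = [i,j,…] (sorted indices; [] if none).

EXEC = [2,5]

[0] flags=0010 → (cmp)
[1] flags=0010 CC?F → skip
[2] flags=0010 NE?T → r3=0x33
[3] flags=0000 → (cmp)
[4] flags=0000 HI?F → skip
[5] flags=0000 VC?T → r1=0x17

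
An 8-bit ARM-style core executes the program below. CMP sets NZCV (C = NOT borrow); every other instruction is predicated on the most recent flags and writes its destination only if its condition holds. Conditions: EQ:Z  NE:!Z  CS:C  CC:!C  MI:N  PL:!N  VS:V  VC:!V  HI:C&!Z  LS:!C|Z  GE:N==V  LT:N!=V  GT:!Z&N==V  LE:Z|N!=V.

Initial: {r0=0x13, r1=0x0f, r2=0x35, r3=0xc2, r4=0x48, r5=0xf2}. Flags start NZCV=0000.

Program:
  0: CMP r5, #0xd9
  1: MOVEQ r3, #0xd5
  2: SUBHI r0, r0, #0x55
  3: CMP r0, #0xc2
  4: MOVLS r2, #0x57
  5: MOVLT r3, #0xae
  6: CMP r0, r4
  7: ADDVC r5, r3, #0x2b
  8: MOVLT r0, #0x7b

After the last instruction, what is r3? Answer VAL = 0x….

VAL = 0xae

0: ✓ CMP  NZCV=0010
1: · MOVEQ
2: ✓ SUBHI  r0←0xbe
3: ✓ CMP  NZCV=1000
4: ✓ MOVLS  r2←0x57
5: ✓ MOVLT  r3←0xae
6: ✓ CMP  NZCV=0011
7: · ADDVC
8: ✓ MOVLT  r0←0x7b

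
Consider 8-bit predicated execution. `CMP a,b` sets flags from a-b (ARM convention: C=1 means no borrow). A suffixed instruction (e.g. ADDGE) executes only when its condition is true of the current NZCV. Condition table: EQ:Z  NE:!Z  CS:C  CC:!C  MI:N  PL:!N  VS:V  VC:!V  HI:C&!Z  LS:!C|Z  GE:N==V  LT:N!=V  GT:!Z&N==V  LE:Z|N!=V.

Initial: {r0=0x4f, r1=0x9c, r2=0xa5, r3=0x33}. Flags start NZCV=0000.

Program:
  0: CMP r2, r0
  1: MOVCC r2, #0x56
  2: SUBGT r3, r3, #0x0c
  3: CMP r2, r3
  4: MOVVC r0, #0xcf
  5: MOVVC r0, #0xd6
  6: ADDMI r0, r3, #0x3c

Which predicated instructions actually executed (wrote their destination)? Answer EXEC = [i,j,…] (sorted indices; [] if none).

EXEC = []

[0] flags=0011 → (cmp)
[1] flags=0011 CC?F → skip
[2] flags=0011 GT?F → skip
[3] flags=0011 → (cmp)
[4] flags=0011 VC?F → skip
[5] flags=0011 VC?F → skip
[6] flags=0011 MI?F → skip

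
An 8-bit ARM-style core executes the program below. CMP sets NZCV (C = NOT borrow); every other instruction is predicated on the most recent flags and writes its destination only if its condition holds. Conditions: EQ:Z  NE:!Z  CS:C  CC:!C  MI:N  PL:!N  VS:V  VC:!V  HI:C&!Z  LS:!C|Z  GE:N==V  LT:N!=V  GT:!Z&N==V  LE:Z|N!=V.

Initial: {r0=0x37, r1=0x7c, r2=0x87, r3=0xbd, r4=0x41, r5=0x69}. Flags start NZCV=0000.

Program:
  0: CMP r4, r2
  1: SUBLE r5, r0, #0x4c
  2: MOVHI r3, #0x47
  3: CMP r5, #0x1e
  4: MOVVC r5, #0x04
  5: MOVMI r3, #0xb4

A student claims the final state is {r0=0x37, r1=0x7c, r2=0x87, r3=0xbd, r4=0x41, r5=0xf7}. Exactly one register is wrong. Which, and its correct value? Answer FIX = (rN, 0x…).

[0] flags=1001 → (cmp)
[1] flags=1001 LE?F → skip
[2] flags=1001 HI?F → skip
[3] flags=0010 → (cmp)
[4] flags=0010 VC?T → r5=0x04
[5] flags=0010 MI?F → skip

FIX = (r5, 0x04)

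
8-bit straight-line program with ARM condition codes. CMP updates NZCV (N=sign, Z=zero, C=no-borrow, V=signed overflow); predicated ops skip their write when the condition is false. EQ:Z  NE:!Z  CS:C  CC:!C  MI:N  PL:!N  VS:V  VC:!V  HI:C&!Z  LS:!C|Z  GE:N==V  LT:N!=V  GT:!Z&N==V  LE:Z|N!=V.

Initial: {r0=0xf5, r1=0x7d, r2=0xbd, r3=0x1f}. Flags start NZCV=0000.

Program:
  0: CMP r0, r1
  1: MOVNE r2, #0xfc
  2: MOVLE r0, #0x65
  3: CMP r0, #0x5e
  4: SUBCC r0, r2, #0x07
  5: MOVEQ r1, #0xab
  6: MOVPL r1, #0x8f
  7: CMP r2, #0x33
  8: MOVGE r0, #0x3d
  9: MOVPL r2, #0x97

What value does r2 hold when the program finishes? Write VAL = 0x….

VAL = 0xfc

[0] flags=0011 → (cmp)
[1] flags=0011 NE?T → r2=0xfc
[2] flags=0011 LE?T → r0=0x65
[3] flags=0010 → (cmp)
[4] flags=0010 CC?F → skip
[5] flags=0010 EQ?F → skip
[6] flags=0010 PL?T → r1=0x8f
[7] flags=1010 → (cmp)
[8] flags=1010 GE?F → skip
[9] flags=1010 PL?F → skip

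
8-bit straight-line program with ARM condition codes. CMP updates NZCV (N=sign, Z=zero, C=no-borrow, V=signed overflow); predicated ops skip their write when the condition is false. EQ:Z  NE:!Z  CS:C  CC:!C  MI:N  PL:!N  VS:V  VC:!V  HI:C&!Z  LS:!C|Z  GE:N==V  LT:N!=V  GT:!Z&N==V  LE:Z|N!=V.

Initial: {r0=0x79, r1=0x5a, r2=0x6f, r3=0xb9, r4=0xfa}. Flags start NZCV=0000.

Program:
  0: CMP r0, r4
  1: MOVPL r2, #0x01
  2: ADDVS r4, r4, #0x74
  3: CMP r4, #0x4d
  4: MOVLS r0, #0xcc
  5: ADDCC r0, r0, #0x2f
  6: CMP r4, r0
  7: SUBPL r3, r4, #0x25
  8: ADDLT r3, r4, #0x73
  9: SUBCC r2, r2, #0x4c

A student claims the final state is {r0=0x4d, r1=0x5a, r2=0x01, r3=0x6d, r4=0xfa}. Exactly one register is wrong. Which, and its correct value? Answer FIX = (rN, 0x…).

FIX = (r0, 0x79)

0: ✓ CMP  NZCV=0000
1: ✓ MOVPL  r2←0x01
2: · ADDVS
3: ✓ CMP  NZCV=1010
4: · MOVLS
5: · ADDCC
6: ✓ CMP  NZCV=1010
7: · SUBPL
8: ✓ ADDLT  r3←0x6d
9: · SUBCC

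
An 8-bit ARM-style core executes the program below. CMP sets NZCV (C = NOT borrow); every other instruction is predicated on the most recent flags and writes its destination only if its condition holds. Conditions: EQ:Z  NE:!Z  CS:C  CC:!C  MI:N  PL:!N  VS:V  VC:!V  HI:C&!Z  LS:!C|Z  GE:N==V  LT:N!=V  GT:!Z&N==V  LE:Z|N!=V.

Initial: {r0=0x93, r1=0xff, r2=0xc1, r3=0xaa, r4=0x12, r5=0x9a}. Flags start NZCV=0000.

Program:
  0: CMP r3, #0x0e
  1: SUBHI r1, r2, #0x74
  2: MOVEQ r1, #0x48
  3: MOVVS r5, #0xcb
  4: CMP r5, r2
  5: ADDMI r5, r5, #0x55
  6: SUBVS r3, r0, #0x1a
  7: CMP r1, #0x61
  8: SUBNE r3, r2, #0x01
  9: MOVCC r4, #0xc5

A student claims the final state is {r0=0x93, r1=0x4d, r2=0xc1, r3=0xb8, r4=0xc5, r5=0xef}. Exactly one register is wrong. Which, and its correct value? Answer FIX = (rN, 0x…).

FIX = (r3, 0xc0)

[0] flags=1010 → (cmp)
[1] flags=1010 HI?T → r1=0x4d
[2] flags=1010 EQ?F → skip
[3] flags=1010 VS?F → skip
[4] flags=1000 → (cmp)
[5] flags=1000 MI?T → r5=0xef
[6] flags=1000 VS?F → skip
[7] flags=1000 → (cmp)
[8] flags=1000 NE?T → r3=0xc0
[9] flags=1000 CC?T → r4=0xc5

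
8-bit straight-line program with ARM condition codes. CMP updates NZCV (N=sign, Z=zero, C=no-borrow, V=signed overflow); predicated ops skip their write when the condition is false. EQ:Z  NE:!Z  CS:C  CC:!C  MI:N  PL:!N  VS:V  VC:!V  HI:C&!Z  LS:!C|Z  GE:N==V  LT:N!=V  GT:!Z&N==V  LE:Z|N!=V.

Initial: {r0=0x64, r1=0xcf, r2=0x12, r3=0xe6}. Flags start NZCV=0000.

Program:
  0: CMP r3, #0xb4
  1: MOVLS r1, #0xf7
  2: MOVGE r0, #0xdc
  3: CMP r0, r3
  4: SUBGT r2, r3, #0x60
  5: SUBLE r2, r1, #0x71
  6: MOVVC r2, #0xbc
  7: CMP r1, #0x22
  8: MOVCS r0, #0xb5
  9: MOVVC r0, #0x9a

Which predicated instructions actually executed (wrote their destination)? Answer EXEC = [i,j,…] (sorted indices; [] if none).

EXEC = [2,5,6,8,9]

0: ✓ CMP  NZCV=0010
1: · MOVLS
2: ✓ MOVGE  r0←0xdc
3: ✓ CMP  NZCV=1000
4: · SUBGT
5: ✓ SUBLE  r2←0x5e
6: ✓ MOVVC  r2←0xbc
7: ✓ CMP  NZCV=1010
8: ✓ MOVCS  r0←0xb5
9: ✓ MOVVC  r0←0x9a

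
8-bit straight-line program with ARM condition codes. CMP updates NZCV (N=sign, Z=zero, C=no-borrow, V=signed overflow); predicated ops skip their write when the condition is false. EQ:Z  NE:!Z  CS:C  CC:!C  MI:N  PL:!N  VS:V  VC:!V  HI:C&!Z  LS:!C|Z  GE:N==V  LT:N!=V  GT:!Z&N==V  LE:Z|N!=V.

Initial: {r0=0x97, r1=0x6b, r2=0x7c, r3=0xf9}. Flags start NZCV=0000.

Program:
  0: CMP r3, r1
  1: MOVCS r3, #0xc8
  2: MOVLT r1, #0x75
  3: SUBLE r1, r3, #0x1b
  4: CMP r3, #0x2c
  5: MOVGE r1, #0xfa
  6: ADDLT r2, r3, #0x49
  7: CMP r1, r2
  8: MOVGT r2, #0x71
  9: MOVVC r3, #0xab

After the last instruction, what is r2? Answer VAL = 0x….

VAL = 0x11

0: ✓ CMP  NZCV=1010
1: ✓ MOVCS  r3←0xc8
2: ✓ MOVLT  r1←0x75
3: ✓ SUBLE  r1←0xad
4: ✓ CMP  NZCV=1010
5: · MOVGE
6: ✓ ADDLT  r2←0x11
7: ✓ CMP  NZCV=1010
8: · MOVGT
9: ✓ MOVVC  r3←0xab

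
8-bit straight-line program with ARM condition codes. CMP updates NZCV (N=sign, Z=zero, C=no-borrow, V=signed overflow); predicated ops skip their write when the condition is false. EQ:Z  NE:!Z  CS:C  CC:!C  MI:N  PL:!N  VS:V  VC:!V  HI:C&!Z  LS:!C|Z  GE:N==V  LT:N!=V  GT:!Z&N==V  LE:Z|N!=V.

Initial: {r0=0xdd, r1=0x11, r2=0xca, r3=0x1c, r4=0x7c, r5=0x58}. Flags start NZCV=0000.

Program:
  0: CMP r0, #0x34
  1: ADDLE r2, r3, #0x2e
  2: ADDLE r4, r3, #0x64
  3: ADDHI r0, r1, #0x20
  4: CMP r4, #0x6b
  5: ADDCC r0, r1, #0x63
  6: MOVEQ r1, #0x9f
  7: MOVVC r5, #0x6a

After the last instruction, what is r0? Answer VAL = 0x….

0: ✓ CMP  NZCV=1010
1: ✓ ADDLE  r2←0x4a
2: ✓ ADDLE  r4←0x80
3: ✓ ADDHI  r0←0x31
4: ✓ CMP  NZCV=0011
5: · ADDCC
6: · MOVEQ
7: · MOVVC

VAL = 0x31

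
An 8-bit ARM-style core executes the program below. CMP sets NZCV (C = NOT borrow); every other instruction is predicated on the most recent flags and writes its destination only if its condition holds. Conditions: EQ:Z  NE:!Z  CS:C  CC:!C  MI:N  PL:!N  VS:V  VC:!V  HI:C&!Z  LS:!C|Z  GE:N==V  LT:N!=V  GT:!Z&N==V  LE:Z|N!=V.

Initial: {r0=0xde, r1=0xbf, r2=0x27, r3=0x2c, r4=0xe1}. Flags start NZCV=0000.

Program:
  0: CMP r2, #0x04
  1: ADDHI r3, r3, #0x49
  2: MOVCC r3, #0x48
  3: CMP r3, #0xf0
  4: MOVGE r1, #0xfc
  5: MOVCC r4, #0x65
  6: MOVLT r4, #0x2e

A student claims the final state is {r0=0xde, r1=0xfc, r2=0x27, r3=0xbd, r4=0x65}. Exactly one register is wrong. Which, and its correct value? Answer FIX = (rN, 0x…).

FIX = (r3, 0x75)

[0] flags=0010 → (cmp)
[1] flags=0010 HI?T → r3=0x75
[2] flags=0010 CC?F → skip
[3] flags=1001 → (cmp)
[4] flags=1001 GE?T → r1=0xfc
[5] flags=1001 CC?T → r4=0x65
[6] flags=1001 LT?F → skip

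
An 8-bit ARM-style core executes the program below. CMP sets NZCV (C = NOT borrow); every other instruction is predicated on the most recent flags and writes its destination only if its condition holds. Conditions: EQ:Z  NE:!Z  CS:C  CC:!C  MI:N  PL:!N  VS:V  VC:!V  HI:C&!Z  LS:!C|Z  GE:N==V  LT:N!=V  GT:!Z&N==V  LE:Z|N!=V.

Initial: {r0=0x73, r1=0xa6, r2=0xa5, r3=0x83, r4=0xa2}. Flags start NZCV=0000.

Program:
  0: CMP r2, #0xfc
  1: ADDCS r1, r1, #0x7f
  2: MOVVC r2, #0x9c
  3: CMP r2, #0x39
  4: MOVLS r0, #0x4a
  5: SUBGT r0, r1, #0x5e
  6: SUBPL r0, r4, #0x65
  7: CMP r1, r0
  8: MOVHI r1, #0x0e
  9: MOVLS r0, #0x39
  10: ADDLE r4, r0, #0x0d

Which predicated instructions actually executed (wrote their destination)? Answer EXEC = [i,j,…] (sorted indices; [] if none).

0: ✓ CMP  NZCV=1000
1: · ADDCS
2: ✓ MOVVC  r2←0x9c
3: ✓ CMP  NZCV=0011
4: · MOVLS
5: · SUBGT
6: ✓ SUBPL  r0←0x3d
7: ✓ CMP  NZCV=0011
8: ✓ MOVHI  r1←0x0e
9: · MOVLS
10: ✓ ADDLE  r4←0x4a

EXEC = [2,6,8,10]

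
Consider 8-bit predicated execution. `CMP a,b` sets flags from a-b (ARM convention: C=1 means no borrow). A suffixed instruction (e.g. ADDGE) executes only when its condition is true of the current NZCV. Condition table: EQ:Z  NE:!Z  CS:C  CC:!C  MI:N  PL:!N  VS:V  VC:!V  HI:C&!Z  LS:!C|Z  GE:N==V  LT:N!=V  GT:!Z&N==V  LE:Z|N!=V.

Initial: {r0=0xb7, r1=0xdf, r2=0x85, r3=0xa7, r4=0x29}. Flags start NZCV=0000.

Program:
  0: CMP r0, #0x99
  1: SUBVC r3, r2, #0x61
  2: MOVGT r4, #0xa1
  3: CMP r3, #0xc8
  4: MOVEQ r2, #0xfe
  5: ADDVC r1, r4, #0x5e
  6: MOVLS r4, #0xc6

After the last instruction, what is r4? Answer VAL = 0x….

0: ✓ CMP  NZCV=0010
1: ✓ SUBVC  r3←0x24
2: ✓ MOVGT  r4←0xa1
3: ✓ CMP  NZCV=0000
4: · MOVEQ
5: ✓ ADDVC  r1←0xff
6: ✓ MOVLS  r4←0xc6

VAL = 0xc6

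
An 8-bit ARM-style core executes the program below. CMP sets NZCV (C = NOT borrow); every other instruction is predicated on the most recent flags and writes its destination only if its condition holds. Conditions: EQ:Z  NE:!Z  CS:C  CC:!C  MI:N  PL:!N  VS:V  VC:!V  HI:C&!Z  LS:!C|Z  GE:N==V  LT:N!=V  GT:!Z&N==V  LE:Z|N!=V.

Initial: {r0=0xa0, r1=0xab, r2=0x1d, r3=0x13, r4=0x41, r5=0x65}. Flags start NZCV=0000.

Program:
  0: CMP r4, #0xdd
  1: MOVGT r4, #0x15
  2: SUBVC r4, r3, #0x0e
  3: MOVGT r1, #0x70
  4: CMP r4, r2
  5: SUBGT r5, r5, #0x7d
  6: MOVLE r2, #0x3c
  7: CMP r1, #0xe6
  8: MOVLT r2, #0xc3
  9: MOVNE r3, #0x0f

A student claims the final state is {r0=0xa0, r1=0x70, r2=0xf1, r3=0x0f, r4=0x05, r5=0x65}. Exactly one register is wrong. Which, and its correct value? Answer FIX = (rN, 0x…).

[0] flags=0000 → (cmp)
[1] flags=0000 GT?T → r4=0x15
[2] flags=0000 VC?T → r4=0x05
[3] flags=0000 GT?T → r1=0x70
[4] flags=1000 → (cmp)
[5] flags=1000 GT?F → skip
[6] flags=1000 LE?T → r2=0x3c
[7] flags=1001 → (cmp)
[8] flags=1001 LT?F → skip
[9] flags=1001 NE?T → r3=0x0f

FIX = (r2, 0x3c)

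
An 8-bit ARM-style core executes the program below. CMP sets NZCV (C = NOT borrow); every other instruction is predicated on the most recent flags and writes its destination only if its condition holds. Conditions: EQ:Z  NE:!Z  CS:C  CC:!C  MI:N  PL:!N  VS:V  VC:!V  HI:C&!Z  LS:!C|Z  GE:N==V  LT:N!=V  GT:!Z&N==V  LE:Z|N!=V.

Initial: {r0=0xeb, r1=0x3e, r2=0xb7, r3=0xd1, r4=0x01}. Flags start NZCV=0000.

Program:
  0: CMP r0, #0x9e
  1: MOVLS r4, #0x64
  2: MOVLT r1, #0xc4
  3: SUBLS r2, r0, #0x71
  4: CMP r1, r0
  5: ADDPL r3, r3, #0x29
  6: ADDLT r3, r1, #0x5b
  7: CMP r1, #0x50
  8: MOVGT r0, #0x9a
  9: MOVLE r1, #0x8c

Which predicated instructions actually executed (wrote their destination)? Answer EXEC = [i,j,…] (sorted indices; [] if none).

EXEC = [5,9]

0: ✓ CMP  NZCV=0010
1: · MOVLS
2: · MOVLT
3: · SUBLS
4: ✓ CMP  NZCV=0000
5: ✓ ADDPL  r3←0xfa
6: · ADDLT
7: ✓ CMP  NZCV=1000
8: · MOVGT
9: ✓ MOVLE  r1←0x8c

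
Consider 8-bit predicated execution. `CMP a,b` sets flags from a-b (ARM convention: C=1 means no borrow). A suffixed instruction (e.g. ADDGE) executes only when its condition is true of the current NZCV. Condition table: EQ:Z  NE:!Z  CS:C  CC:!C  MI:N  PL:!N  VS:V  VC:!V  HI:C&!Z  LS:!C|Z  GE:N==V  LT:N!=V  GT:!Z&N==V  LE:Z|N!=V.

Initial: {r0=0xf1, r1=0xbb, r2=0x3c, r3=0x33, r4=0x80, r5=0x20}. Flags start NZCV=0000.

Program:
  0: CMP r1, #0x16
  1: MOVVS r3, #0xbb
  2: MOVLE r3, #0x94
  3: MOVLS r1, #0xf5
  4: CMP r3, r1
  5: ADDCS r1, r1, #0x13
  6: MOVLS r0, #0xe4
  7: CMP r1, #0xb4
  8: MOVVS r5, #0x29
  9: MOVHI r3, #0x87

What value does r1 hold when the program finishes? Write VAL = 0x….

VAL = 0xbb

[0] flags=1010 → (cmp)
[1] flags=1010 VS?F → skip
[2] flags=1010 LE?T → r3=0x94
[3] flags=1010 LS?F → skip
[4] flags=1000 → (cmp)
[5] flags=1000 CS?F → skip
[6] flags=1000 LS?T → r0=0xe4
[7] flags=0010 → (cmp)
[8] flags=0010 VS?F → skip
[9] flags=0010 HI?T → r3=0x87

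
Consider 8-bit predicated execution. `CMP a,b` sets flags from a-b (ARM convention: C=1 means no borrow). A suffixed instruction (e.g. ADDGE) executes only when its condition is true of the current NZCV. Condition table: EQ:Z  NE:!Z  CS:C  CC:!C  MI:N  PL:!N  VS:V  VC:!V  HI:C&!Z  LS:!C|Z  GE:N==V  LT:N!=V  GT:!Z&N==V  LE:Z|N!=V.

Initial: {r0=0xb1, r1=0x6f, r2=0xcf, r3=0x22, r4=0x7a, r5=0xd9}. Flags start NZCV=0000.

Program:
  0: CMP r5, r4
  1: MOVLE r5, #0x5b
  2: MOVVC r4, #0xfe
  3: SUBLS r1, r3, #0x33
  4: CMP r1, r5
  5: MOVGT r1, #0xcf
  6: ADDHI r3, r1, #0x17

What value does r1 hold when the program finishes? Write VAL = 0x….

0: ✓ CMP  NZCV=0011
1: ✓ MOVLE  r5←0x5b
2: · MOVVC
3: · SUBLS
4: ✓ CMP  NZCV=0010
5: ✓ MOVGT  r1←0xcf
6: ✓ ADDHI  r3←0xe6

VAL = 0xcf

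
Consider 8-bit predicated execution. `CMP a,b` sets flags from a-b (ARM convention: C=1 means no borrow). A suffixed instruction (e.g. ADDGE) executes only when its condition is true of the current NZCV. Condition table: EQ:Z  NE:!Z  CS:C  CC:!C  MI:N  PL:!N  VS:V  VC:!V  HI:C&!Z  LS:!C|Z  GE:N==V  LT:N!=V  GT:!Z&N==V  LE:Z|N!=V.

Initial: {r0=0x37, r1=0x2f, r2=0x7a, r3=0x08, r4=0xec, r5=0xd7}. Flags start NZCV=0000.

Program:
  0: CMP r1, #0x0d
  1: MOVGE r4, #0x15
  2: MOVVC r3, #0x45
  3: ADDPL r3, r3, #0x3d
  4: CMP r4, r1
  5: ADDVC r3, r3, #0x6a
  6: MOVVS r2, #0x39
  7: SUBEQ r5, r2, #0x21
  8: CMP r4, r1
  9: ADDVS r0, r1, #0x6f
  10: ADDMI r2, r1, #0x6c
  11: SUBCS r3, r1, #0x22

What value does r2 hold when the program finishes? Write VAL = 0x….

VAL = 0x9b

[0] flags=0010 → (cmp)
[1] flags=0010 GE?T → r4=0x15
[2] flags=0010 VC?T → r3=0x45
[3] flags=0010 PL?T → r3=0x82
[4] flags=1000 → (cmp)
[5] flags=1000 VC?T → r3=0xec
[6] flags=1000 VS?F → skip
[7] flags=1000 EQ?F → skip
[8] flags=1000 → (cmp)
[9] flags=1000 VS?F → skip
[10] flags=1000 MI?T → r2=0x9b
[11] flags=1000 CS?F → skip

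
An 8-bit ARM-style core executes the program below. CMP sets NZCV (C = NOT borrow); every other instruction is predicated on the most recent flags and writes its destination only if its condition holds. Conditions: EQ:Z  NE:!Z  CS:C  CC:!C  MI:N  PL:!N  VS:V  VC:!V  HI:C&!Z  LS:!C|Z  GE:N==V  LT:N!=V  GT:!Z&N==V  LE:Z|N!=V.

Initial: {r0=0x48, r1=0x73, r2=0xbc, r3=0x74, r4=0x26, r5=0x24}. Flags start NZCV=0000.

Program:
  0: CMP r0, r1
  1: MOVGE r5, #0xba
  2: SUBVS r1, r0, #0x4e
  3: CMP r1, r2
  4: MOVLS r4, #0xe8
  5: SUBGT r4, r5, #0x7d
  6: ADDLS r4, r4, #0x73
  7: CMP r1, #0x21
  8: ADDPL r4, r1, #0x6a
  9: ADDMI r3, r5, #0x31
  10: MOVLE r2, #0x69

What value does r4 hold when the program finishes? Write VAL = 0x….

VAL = 0xdd

0: ✓ CMP  NZCV=1000
1: · MOVGE
2: · SUBVS
3: ✓ CMP  NZCV=1001
4: ✓ MOVLS  r4←0xe8
5: ✓ SUBGT  r4←0xa7
6: ✓ ADDLS  r4←0x1a
7: ✓ CMP  NZCV=0010
8: ✓ ADDPL  r4←0xdd
9: · ADDMI
10: · MOVLE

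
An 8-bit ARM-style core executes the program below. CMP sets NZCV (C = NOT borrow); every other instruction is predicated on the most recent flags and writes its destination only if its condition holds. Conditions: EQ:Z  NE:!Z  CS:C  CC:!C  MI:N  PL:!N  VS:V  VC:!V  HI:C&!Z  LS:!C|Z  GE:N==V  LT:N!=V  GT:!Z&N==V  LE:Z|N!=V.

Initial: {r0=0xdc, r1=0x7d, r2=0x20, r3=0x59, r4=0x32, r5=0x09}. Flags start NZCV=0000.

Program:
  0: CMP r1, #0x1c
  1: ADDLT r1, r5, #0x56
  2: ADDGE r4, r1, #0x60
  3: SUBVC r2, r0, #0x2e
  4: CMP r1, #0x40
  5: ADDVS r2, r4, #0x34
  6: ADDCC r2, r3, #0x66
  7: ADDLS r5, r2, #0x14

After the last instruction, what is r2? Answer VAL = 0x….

0: ✓ CMP  NZCV=0010
1: · ADDLT
2: ✓ ADDGE  r4←0xdd
3: ✓ SUBVC  r2←0xae
4: ✓ CMP  NZCV=0010
5: · ADDVS
6: · ADDCC
7: · ADDLS

VAL = 0xae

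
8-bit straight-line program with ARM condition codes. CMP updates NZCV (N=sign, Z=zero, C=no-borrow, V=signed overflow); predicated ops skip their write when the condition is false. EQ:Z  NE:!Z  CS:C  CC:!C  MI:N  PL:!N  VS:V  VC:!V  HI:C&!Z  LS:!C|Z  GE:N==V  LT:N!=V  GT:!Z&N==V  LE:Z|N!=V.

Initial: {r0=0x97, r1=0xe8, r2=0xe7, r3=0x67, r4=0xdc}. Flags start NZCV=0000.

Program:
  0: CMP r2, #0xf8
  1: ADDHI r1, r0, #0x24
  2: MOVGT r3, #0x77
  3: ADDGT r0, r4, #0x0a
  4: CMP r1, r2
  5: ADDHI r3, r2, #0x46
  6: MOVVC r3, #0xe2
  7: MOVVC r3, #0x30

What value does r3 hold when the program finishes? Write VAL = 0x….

VAL = 0x30

0: ✓ CMP  NZCV=1000
1: · ADDHI
2: · MOVGT
3: · ADDGT
4: ✓ CMP  NZCV=0010
5: ✓ ADDHI  r3←0x2d
6: ✓ MOVVC  r3←0xe2
7: ✓ MOVVC  r3←0x30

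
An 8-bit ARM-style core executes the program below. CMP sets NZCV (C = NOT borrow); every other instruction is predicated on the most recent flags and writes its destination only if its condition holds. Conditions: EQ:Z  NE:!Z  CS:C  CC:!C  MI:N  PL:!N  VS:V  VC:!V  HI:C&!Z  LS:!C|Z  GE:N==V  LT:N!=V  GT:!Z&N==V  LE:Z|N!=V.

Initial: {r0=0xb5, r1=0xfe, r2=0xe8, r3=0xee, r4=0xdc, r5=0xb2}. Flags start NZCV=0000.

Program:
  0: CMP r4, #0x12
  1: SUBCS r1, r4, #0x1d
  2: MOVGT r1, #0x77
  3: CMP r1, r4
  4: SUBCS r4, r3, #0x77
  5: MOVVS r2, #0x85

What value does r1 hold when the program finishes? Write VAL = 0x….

0: ✓ CMP  NZCV=1010
1: ✓ SUBCS  r1←0xbf
2: · MOVGT
3: ✓ CMP  NZCV=1000
4: · SUBCS
5: · MOVVS

VAL = 0xbf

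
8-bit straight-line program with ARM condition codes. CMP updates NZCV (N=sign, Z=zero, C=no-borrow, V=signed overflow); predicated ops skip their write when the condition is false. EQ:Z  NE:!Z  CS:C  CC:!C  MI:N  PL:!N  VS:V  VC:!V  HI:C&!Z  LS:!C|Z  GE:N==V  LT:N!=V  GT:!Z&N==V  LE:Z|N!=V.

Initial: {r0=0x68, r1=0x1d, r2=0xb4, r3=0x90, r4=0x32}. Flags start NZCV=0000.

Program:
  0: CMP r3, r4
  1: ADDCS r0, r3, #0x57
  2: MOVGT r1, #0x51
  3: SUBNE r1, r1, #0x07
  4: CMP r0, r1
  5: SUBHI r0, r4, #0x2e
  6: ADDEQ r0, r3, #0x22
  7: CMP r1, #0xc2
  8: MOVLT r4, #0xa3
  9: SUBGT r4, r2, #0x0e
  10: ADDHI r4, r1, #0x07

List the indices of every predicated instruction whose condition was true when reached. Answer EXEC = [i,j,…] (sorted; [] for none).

EXEC = [1,3,5,9]

0: ✓ CMP  NZCV=0011
1: ✓ ADDCS  r0←0xe7
2: · MOVGT
3: ✓ SUBNE  r1←0x16
4: ✓ CMP  NZCV=1010
5: ✓ SUBHI  r0←0x04
6: · ADDEQ
7: ✓ CMP  NZCV=0000
8: · MOVLT
9: ✓ SUBGT  r4←0xa6
10: · ADDHI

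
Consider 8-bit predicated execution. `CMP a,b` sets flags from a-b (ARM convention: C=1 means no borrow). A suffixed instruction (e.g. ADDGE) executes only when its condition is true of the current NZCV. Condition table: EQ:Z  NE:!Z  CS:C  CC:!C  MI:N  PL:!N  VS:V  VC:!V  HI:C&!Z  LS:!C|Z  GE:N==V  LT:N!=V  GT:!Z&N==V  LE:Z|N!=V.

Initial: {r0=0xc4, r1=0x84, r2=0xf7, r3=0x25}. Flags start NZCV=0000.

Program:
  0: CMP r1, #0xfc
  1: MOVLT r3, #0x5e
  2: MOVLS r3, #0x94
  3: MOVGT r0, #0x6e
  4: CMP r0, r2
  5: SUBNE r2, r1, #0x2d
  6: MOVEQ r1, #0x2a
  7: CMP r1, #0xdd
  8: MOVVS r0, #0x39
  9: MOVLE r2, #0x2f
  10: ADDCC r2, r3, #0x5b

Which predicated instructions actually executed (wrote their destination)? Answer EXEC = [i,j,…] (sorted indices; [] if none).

0: ✓ CMP  NZCV=1000
1: ✓ MOVLT  r3←0x5e
2: ✓ MOVLS  r3←0x94
3: · MOVGT
4: ✓ CMP  NZCV=1000
5: ✓ SUBNE  r2←0x57
6: · MOVEQ
7: ✓ CMP  NZCV=1000
8: · MOVVS
9: ✓ MOVLE  r2←0x2f
10: ✓ ADDCC  r2←0xef

EXEC = [1,2,5,9,10]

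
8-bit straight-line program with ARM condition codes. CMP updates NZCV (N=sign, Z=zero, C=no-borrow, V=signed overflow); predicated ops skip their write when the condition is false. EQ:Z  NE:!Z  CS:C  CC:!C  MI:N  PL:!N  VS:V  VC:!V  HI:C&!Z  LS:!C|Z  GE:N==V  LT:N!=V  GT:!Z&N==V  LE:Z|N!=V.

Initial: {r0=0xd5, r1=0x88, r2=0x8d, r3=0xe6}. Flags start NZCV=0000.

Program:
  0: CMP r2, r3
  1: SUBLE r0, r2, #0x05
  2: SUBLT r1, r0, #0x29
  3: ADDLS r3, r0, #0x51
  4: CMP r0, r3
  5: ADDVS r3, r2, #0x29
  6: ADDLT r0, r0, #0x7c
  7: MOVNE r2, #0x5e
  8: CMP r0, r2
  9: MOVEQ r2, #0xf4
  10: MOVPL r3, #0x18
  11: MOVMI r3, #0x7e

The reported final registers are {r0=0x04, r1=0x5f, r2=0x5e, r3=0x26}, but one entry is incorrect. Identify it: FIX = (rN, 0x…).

0: ✓ CMP  NZCV=1000
1: ✓ SUBLE  r0←0x88
2: ✓ SUBLT  r1←0x5f
3: ✓ ADDLS  r3←0xd9
4: ✓ CMP  NZCV=1000
5: · ADDVS
6: ✓ ADDLT  r0←0x04
7: ✓ MOVNE  r2←0x5e
8: ✓ CMP  NZCV=1000
9: · MOVEQ
10: · MOVPL
11: ✓ MOVMI  r3←0x7e

FIX = (r3, 0x7e)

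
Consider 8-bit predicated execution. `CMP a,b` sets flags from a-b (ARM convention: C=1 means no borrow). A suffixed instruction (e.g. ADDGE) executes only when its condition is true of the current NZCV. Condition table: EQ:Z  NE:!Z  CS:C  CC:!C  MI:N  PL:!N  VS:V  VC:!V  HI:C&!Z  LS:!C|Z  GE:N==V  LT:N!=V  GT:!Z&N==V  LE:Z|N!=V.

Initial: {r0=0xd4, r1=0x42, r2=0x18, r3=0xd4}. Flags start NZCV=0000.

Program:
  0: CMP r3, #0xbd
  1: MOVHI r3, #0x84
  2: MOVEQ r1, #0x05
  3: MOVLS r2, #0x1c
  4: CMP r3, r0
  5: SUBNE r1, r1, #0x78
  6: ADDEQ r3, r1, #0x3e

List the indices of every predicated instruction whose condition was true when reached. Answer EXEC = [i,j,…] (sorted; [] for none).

0: ✓ CMP  NZCV=0010
1: ✓ MOVHI  r3←0x84
2: · MOVEQ
3: · MOVLS
4: ✓ CMP  NZCV=1000
5: ✓ SUBNE  r1←0xca
6: · ADDEQ

EXEC = [1,5]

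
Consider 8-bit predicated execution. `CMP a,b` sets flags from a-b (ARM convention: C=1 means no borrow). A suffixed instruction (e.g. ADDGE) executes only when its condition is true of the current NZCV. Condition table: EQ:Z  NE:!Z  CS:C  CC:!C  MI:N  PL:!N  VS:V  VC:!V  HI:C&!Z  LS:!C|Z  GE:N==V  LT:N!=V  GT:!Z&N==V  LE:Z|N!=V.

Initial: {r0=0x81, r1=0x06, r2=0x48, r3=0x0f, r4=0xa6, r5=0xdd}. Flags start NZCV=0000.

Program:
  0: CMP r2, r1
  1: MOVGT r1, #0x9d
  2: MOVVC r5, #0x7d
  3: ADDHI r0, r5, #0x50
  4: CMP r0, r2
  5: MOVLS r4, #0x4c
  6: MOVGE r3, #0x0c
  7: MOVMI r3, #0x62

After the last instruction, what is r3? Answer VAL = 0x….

VAL = 0x62

0: ✓ CMP  NZCV=0010
1: ✓ MOVGT  r1←0x9d
2: ✓ MOVVC  r5←0x7d
3: ✓ ADDHI  r0←0xcd
4: ✓ CMP  NZCV=1010
5: · MOVLS
6: · MOVGE
7: ✓ MOVMI  r3←0x62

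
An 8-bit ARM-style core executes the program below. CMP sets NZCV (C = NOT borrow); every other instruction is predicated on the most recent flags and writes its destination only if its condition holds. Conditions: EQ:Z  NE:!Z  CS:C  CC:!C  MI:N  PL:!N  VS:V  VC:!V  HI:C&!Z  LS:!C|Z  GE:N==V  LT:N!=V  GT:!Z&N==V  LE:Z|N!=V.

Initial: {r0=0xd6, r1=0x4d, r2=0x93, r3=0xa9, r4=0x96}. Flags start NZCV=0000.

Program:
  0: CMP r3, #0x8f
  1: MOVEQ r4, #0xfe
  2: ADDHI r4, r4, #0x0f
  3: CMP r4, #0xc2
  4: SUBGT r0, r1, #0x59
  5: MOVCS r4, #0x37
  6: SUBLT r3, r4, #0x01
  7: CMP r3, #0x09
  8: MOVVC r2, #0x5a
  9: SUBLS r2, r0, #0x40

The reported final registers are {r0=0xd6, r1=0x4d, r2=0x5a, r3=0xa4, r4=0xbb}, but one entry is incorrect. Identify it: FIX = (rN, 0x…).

FIX = (r4, 0xa5)

[0] flags=0010 → (cmp)
[1] flags=0010 EQ?F → skip
[2] flags=0010 HI?T → r4=0xa5
[3] flags=1000 → (cmp)
[4] flags=1000 GT?F → skip
[5] flags=1000 CS?F → skip
[6] flags=1000 LT?T → r3=0xa4
[7] flags=1010 → (cmp)
[8] flags=1010 VC?T → r2=0x5a
[9] flags=1010 LS?F → skip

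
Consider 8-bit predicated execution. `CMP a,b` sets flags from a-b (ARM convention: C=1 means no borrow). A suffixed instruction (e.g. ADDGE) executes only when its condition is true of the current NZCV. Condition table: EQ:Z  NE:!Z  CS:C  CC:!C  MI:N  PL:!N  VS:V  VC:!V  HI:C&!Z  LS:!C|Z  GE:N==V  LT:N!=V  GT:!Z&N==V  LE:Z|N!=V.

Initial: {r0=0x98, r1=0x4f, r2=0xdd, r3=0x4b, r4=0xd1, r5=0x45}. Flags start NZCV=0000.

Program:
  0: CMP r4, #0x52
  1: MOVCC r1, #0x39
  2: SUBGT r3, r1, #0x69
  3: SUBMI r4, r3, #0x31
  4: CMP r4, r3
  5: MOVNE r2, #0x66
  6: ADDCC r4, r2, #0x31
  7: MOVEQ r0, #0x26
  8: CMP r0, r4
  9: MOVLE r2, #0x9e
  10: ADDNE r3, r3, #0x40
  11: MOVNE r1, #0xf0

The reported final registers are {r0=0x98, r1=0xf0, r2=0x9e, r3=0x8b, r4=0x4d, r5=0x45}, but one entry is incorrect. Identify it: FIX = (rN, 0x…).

0: ✓ CMP  NZCV=0011
1: · MOVCC
2: · SUBGT
3: · SUBMI
4: ✓ CMP  NZCV=1010
5: ✓ MOVNE  r2←0x66
6: · ADDCC
7: · MOVEQ
8: ✓ CMP  NZCV=1000
9: ✓ MOVLE  r2←0x9e
10: ✓ ADDNE  r3←0x8b
11: ✓ MOVNE  r1←0xf0

FIX = (r4, 0xd1)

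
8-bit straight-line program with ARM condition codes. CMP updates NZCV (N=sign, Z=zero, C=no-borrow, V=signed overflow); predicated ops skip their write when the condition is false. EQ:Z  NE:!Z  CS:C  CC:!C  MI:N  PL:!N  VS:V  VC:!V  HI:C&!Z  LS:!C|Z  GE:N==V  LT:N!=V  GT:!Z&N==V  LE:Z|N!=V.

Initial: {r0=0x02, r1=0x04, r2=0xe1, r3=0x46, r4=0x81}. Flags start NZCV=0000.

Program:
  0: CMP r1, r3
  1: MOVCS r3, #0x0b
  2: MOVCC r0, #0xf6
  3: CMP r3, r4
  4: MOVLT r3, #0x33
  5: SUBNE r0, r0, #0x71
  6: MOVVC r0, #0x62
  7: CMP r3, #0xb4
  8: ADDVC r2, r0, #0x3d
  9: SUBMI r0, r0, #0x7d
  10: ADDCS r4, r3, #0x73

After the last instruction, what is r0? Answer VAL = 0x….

VAL = 0x08

[0] flags=1000 → (cmp)
[1] flags=1000 CS?F → skip
[2] flags=1000 CC?T → r0=0xf6
[3] flags=1001 → (cmp)
[4] flags=1001 LT?F → skip
[5] flags=1001 NE?T → r0=0x85
[6] flags=1001 VC?F → skip
[7] flags=1001 → (cmp)
[8] flags=1001 VC?F → skip
[9] flags=1001 MI?T → r0=0x08
[10] flags=1001 CS?F → skip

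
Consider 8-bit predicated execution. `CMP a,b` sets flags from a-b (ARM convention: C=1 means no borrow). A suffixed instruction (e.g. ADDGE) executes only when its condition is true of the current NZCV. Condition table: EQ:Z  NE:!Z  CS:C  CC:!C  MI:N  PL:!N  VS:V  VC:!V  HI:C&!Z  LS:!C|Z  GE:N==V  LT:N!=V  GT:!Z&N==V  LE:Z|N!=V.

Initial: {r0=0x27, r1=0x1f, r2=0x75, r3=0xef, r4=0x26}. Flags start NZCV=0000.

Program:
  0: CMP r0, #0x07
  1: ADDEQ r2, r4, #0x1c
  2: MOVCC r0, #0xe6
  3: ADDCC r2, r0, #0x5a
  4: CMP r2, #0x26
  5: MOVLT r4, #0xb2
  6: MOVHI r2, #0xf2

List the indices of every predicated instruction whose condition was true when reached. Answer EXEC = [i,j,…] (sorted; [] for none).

0: ✓ CMP  NZCV=0010
1: · ADDEQ
2: · MOVCC
3: · ADDCC
4: ✓ CMP  NZCV=0010
5: · MOVLT
6: ✓ MOVHI  r2←0xf2

EXEC = [6]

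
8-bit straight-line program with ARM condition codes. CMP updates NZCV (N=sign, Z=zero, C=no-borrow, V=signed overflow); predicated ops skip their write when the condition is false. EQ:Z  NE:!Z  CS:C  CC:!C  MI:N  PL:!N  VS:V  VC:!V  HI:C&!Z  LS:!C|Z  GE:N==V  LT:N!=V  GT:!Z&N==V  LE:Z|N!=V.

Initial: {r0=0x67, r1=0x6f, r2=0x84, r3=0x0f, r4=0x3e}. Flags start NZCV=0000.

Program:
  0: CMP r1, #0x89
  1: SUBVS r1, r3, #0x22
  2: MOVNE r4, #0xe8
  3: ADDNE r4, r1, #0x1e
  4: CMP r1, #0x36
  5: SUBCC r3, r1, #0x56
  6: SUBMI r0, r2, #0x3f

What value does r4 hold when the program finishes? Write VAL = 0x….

[0] flags=1001 → (cmp)
[1] flags=1001 VS?T → r1=0xed
[2] flags=1001 NE?T → r4=0xe8
[3] flags=1001 NE?T → r4=0x0b
[4] flags=1010 → (cmp)
[5] flags=1010 CC?F → skip
[6] flags=1010 MI?T → r0=0x45

VAL = 0x0b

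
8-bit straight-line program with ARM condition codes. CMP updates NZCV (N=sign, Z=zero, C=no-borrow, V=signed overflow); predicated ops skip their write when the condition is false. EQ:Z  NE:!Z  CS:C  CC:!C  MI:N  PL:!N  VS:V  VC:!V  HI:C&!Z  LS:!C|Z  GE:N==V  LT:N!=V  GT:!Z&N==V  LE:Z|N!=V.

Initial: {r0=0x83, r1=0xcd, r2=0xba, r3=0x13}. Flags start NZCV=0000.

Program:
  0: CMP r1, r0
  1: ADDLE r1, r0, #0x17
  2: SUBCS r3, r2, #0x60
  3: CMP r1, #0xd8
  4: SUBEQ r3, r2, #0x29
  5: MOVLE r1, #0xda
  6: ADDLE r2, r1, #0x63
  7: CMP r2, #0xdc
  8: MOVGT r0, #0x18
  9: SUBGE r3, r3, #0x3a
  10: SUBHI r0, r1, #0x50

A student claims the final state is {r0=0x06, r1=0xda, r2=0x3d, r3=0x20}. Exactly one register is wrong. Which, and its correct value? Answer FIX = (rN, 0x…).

[0] flags=0010 → (cmp)
[1] flags=0010 LE?F → skip
[2] flags=0010 CS?T → r3=0x5a
[3] flags=1000 → (cmp)
[4] flags=1000 EQ?F → skip
[5] flags=1000 LE?T → r1=0xda
[6] flags=1000 LE?T → r2=0x3d
[7] flags=0000 → (cmp)
[8] flags=0000 GT?T → r0=0x18
[9] flags=0000 GE?T → r3=0x20
[10] flags=0000 HI?F → skip

FIX = (r0, 0x18)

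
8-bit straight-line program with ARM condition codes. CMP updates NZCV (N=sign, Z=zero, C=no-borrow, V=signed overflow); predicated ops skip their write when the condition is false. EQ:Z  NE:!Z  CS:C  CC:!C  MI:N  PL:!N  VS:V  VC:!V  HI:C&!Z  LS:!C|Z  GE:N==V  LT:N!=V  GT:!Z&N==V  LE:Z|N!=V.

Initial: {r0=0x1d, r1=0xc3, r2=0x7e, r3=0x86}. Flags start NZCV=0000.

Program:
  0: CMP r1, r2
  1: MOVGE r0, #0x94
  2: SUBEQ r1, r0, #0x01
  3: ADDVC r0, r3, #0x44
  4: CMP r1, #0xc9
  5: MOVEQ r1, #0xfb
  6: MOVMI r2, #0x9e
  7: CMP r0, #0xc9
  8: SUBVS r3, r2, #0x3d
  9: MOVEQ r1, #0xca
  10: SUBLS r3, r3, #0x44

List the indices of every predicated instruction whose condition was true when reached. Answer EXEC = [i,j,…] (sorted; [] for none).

[0] flags=0011 → (cmp)
[1] flags=0011 GE?F → skip
[2] flags=0011 EQ?F → skip
[3] flags=0011 VC?F → skip
[4] flags=1000 → (cmp)
[5] flags=1000 EQ?F → skip
[6] flags=1000 MI?T → r2=0x9e
[7] flags=0000 → (cmp)
[8] flags=0000 VS?F → skip
[9] flags=0000 EQ?F → skip
[10] flags=0000 LS?T → r3=0x42

EXEC = [6,10]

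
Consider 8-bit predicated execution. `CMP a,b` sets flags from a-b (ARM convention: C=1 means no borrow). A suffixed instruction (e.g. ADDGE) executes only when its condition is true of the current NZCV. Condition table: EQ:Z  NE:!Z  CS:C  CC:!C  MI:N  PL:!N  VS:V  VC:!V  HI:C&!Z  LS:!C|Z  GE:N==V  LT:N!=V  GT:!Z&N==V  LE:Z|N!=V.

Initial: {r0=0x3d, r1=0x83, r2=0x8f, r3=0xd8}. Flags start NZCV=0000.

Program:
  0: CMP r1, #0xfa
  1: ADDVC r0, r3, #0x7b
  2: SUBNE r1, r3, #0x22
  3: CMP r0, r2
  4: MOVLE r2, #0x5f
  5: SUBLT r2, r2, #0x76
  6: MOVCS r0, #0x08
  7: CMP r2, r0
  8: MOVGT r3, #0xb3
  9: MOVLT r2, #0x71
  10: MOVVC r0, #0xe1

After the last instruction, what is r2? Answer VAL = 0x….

VAL = 0x71

0: ✓ CMP  NZCV=1000
1: ✓ ADDVC  r0←0x53
2: ✓ SUBNE  r1←0xb6
3: ✓ CMP  NZCV=1001
4: · MOVLE
5: · SUBLT
6: · MOVCS
7: ✓ CMP  NZCV=0011
8: · MOVGT
9: ✓ MOVLT  r2←0x71
10: · MOVVC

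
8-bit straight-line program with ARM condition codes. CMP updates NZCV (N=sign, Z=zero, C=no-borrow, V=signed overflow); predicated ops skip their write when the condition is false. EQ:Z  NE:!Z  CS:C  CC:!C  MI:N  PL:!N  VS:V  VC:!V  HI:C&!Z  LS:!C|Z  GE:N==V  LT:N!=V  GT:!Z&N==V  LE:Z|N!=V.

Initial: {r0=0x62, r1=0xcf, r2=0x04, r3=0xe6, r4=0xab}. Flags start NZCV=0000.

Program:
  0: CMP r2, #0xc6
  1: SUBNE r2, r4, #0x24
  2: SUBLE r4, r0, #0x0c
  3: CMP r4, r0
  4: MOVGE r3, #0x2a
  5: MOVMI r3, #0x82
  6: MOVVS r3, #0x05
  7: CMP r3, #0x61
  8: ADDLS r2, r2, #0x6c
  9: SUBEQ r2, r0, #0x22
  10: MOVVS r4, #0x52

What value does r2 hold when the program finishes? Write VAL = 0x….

0: ✓ CMP  NZCV=0000
1: ✓ SUBNE  r2←0x87
2: · SUBLE
3: ✓ CMP  NZCV=0011
4: · MOVGE
5: · MOVMI
6: ✓ MOVVS  r3←0x05
7: ✓ CMP  NZCV=1000
8: ✓ ADDLS  r2←0xf3
9: · SUBEQ
10: · MOVVS

VAL = 0xf3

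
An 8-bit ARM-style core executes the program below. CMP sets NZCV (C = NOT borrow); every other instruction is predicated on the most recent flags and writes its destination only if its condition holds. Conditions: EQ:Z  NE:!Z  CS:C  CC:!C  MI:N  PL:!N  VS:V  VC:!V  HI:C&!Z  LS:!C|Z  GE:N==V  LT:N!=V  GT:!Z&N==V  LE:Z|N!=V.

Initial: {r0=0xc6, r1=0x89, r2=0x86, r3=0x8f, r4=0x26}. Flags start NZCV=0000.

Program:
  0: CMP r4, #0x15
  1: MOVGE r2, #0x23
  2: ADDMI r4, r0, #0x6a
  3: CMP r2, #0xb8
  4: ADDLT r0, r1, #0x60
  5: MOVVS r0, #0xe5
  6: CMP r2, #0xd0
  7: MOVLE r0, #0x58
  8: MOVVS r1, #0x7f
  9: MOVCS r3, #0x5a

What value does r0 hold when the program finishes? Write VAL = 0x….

VAL = 0xc6

[0] flags=0010 → (cmp)
[1] flags=0010 GE?T → r2=0x23
[2] flags=0010 MI?F → skip
[3] flags=0000 → (cmp)
[4] flags=0000 LT?F → skip
[5] flags=0000 VS?F → skip
[6] flags=0000 → (cmp)
[7] flags=0000 LE?F → skip
[8] flags=0000 VS?F → skip
[9] flags=0000 CS?F → skip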